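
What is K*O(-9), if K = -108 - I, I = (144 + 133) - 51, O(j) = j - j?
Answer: 0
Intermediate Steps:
O(j) = 0
I = 226 (I = 277 - 51 = 226)
K = -334 (K = -108 - 1*226 = -108 - 226 = -334)
K*O(-9) = -334*0 = 0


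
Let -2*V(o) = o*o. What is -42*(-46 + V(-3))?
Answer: 2121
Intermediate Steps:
V(o) = -o²/2 (V(o) = -o*o/2 = -o²/2)
-42*(-46 + V(-3)) = -42*(-46 - ½*(-3)²) = -42*(-46 - ½*9) = -42*(-46 - 9/2) = -42*(-101/2) = 2121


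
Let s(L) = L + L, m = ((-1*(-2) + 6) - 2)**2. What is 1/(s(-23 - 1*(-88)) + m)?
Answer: 1/166 ≈ 0.0060241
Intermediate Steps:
m = 36 (m = ((2 + 6) - 2)**2 = (8 - 2)**2 = 6**2 = 36)
s(L) = 2*L
1/(s(-23 - 1*(-88)) + m) = 1/(2*(-23 - 1*(-88)) + 36) = 1/(2*(-23 + 88) + 36) = 1/(2*65 + 36) = 1/(130 + 36) = 1/166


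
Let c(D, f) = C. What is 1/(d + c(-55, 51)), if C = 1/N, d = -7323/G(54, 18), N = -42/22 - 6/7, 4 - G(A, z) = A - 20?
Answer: 2130/519163 ≈ 0.0041028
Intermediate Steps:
G(A, z) = 24 - A (G(A, z) = 4 - (A - 20) = 4 - (-20 + A) = 4 + (20 - A) = 24 - A)
N = -213/77 (N = -42*1/22 - 6*⅐ = -21/11 - 6/7 = -213/77 ≈ -2.7662)
d = 2441/10 (d = -7323/(24 - 1*54) = -7323/(24 - 54) = -7323/(-30) = -7323*(-1/30) = 2441/10 ≈ 244.10)
C = -77/213 (C = 1/(-213/77) = -77/213 ≈ -0.36150)
c(D, f) = -77/213
1/(d + c(-55, 51)) = 1/(2441/10 - 77/213) = 1/(519163/2130) = 2130/519163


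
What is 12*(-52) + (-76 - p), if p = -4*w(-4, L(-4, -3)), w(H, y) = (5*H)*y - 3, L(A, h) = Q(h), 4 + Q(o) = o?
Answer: -152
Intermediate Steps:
Q(o) = -4 + o
L(A, h) = -4 + h
w(H, y) = -3 + 5*H*y (w(H, y) = 5*H*y - 3 = -3 + 5*H*y)
p = -548 (p = -4*(-3 + 5*(-4)*(-4 - 3)) = -4*(-3 + 5*(-4)*(-7)) = -4*(-3 + 140) = -4*137 = -548)
12*(-52) + (-76 - p) = 12*(-52) + (-76 - 1*(-548)) = -624 + (-76 + 548) = -624 + 472 = -152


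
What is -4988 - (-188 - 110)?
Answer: -4690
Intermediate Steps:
-4988 - (-188 - 110) = -4988 - 1*(-298) = -4988 + 298 = -4690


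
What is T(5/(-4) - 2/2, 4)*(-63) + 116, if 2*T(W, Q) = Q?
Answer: -10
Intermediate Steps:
T(W, Q) = Q/2
T(5/(-4) - 2/2, 4)*(-63) + 116 = ((½)*4)*(-63) + 116 = 2*(-63) + 116 = -126 + 116 = -10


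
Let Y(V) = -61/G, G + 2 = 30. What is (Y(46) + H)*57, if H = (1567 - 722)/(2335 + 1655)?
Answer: -3139/28 ≈ -112.11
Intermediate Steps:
G = 28 (G = -2 + 30 = 28)
Y(V) = -61/28
H = 169/798 (H = 845/3990 = 845*(1/3990) = 169/798 ≈ 0.21178)
(Y(46) + H)*57 = (-61/28 + 169/798)*57 = -3139/1596*57 = -3139/28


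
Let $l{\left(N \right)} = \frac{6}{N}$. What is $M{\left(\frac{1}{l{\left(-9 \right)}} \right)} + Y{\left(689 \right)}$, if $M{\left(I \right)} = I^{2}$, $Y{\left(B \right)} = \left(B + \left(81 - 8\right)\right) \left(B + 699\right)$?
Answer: $\frac{4230633}{4} \approx 1.0577 \cdot 10^{6}$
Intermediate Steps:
$Y{\left(B \right)} = \left(73 + B\right) \left(699 + B\right)$ ($Y{\left(B \right)} = \left(B + \left(81 - 8\right)\right) \left(699 + B\right) = \left(B + 73\right) \left(699 + B\right) = \left(73 + B\right) \left(699 + B\right)$)
$M{\left(\frac{1}{l{\left(-9 \right)}} \right)} + Y{\left(689 \right)} = \left(\frac{1}{6 \frac{1}{-9}}\right)^{2} + \left(51027 + 689^{2} + 772 \cdot 689\right) = \left(\frac{1}{6 \left(- \frac{1}{9}\right)}\right)^{2} + \left(51027 + 474721 + 531908\right) = \left(\frac{1}{- \frac{2}{3}}\right)^{2} + 1057656 = \left(- \frac{3}{2}\right)^{2} + 1057656 = \frac{9}{4} + 1057656 = \frac{4230633}{4}$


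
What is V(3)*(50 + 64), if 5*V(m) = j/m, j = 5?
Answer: 38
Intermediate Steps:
V(m) = 1/m (V(m) = (5/m)/5 = 1/m)
V(3)*(50 + 64) = (50 + 64)/3 = (1/3)*114 = 38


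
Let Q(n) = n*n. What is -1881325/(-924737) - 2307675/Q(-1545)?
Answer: 31423698022/29431604499 ≈ 1.0677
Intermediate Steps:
Q(n) = n**2
-1881325/(-924737) - 2307675/Q(-1545) = -1881325/(-924737) - 2307675/((-1545)**2) = -1881325*(-1/924737) - 2307675/2387025 = 1881325/924737 - 2307675*1/2387025 = 1881325/924737 - 30769/31827 = 31423698022/29431604499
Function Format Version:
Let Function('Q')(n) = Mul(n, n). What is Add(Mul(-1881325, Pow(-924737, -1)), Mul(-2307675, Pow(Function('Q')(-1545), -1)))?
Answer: Rational(31423698022, 29431604499) ≈ 1.0677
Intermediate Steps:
Function('Q')(n) = Pow(n, 2)
Add(Mul(-1881325, Pow(-924737, -1)), Mul(-2307675, Pow(Function('Q')(-1545), -1))) = Add(Mul(-1881325, Pow(-924737, -1)), Mul(-2307675, Pow(Pow(-1545, 2), -1))) = Add(Mul(-1881325, Rational(-1, 924737)), Mul(-2307675, Pow(2387025, -1))) = Add(Rational(1881325, 924737), Mul(-2307675, Rational(1, 2387025))) = Add(Rational(1881325, 924737), Rational(-30769, 31827)) = Rational(31423698022, 29431604499)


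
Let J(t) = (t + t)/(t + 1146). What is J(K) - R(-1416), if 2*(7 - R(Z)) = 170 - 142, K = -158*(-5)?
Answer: 3783/484 ≈ 7.8161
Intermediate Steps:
K = 790
J(t) = 2*t/(1146 + t) (J(t) = (2*t)/(1146 + t) = 2*t/(1146 + t))
R(Z) = -7 (R(Z) = 7 - (170 - 142)/2 = 7 - ½*28 = 7 - 14 = -7)
J(K) - R(-1416) = 2*790/(1146 + 790) - 1*(-7) = 2*790/1936 + 7 = 2*790*(1/1936) + 7 = 395/484 + 7 = 3783/484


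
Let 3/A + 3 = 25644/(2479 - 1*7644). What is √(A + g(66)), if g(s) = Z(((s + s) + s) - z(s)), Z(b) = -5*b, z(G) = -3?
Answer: I*√189057428490/13713 ≈ 31.708*I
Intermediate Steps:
g(s) = -15 - 15*s (g(s) = -5*(((s + s) + s) - 1*(-3)) = -5*((2*s + s) + 3) = -5*(3*s + 3) = -5*(3 + 3*s) = -15 - 15*s)
A = -5165/13713 (A = 3/(-3 + 25644/(2479 - 1*7644)) = 3/(-3 + 25644/(2479 - 7644)) = 3/(-3 + 25644/(-5165)) = 3/(-3 + 25644*(-1/5165)) = 3/(-3 - 25644/5165) = 3/(-41139/5165) = 3*(-5165/41139) = -5165/13713 ≈ -0.37665)
√(A + g(66)) = √(-5165/13713 + (-15 - 15*66)) = √(-5165/13713 + (-15 - 990)) = √(-5165/13713 - 1005) = √(-13786730/13713) = I*√189057428490/13713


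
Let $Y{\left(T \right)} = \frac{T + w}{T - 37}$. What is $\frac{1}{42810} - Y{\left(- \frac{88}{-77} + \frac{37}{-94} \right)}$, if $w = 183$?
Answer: $\frac{575116947}{113460770} \approx 5.0689$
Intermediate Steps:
$Y{\left(T \right)} = \frac{183 + T}{-37 + T}$ ($Y{\left(T \right)} = \frac{T + 183}{T - 37} = \frac{183 + T}{-37 + T}$)
$\frac{1}{42810} - Y{\left(- \frac{88}{-77} + \frac{37}{-94} \right)} = \frac{1}{42810} - \frac{183 + \left(- \frac{88}{-77} + \frac{37}{-94}\right)}{-37 + \left(- \frac{88}{-77} + \frac{37}{-94}\right)} = \frac{1}{42810} - \frac{183 + \left(\left(-88\right) \left(- \frac{1}{77}\right) + 37 \left(- \frac{1}{94}\right)\right)}{-37 + \left(\left(-88\right) \left(- \frac{1}{77}\right) + 37 \left(- \frac{1}{94}\right)\right)} = \frac{1}{42810} - \frac{183 + \left(\frac{8}{7} - \frac{37}{94}\right)}{-37 + \left(\frac{8}{7} - \frac{37}{94}\right)} = \frac{1}{42810} - \frac{183 + \frac{493}{658}}{-37 + \frac{493}{658}} = \frac{1}{42810} - \frac{1}{- \frac{23853}{658}} \cdot \frac{120907}{658} = \frac{1}{42810} - \left(- \frac{658}{23853}\right) \frac{120907}{658} = \frac{1}{42810} - - \frac{120907}{23853} = \frac{1}{42810} + \frac{120907}{23853} = \frac{575116947}{113460770}$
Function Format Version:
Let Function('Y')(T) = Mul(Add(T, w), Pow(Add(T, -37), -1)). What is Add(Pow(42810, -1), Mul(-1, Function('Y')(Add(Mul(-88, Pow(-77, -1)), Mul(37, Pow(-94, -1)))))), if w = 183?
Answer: Rational(575116947, 113460770) ≈ 5.0689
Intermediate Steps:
Function('Y')(T) = Mul(Pow(Add(-37, T), -1), Add(183, T)) (Function('Y')(T) = Mul(Add(T, 183), Pow(Add(T, -37), -1)) = Mul(Add(183, T), Pow(Add(-37, T), -1)) = Mul(Pow(Add(-37, T), -1), Add(183, T)))
Add(Pow(42810, -1), Mul(-1, Function('Y')(Add(Mul(-88, Pow(-77, -1)), Mul(37, Pow(-94, -1)))))) = Add(Pow(42810, -1), Mul(-1, Mul(Pow(Add(-37, Add(Mul(-88, Pow(-77, -1)), Mul(37, Pow(-94, -1)))), -1), Add(183, Add(Mul(-88, Pow(-77, -1)), Mul(37, Pow(-94, -1))))))) = Add(Rational(1, 42810), Mul(-1, Mul(Pow(Add(-37, Add(Mul(-88, Rational(-1, 77)), Mul(37, Rational(-1, 94)))), -1), Add(183, Add(Mul(-88, Rational(-1, 77)), Mul(37, Rational(-1, 94))))))) = Add(Rational(1, 42810), Mul(-1, Mul(Pow(Add(-37, Add(Rational(8, 7), Rational(-37, 94))), -1), Add(183, Add(Rational(8, 7), Rational(-37, 94)))))) = Add(Rational(1, 42810), Mul(-1, Mul(Pow(Add(-37, Rational(493, 658)), -1), Add(183, Rational(493, 658))))) = Add(Rational(1, 42810), Mul(-1, Mul(Pow(Rational(-23853, 658), -1), Rational(120907, 658)))) = Add(Rational(1, 42810), Mul(-1, Mul(Rational(-658, 23853), Rational(120907, 658)))) = Add(Rational(1, 42810), Mul(-1, Rational(-120907, 23853))) = Add(Rational(1, 42810), Rational(120907, 23853)) = Rational(575116947, 113460770)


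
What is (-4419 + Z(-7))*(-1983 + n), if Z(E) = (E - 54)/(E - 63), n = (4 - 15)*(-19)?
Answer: 274321603/35 ≈ 7.8378e+6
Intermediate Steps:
n = 209 (n = -11*(-19) = 209)
Z(E) = (-54 + E)/(-63 + E)
(-4419 + Z(-7))*(-1983 + n) = (-4419 + (-54 - 7)/(-63 - 7))*(-1983 + 209) = (-4419 - 61/(-70))*(-1774) = (-4419 - 1/70*(-61))*(-1774) = (-4419 + 61/70)*(-1774) = -309269/70*(-1774) = 274321603/35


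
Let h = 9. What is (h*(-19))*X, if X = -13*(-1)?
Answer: -2223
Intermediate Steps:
X = 13
(h*(-19))*X = (9*(-19))*13 = -171*13 = -2223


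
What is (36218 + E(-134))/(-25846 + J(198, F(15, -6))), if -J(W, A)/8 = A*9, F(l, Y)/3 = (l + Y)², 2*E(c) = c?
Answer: -36151/43342 ≈ -0.83409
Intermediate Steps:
E(c) = c/2
F(l, Y) = 3*(Y + l)² (F(l, Y) = 3*(l + Y)² = 3*(Y + l)²)
J(W, A) = -72*A (J(W, A) = -8*A*9 = -72*A)
(36218 + E(-134))/(-25846 + J(198, F(15, -6))) = (36218 + (½)*(-134))/(-25846 - 216*(-6 + 15)²) = (36218 - 67)/(-25846 - 216*9²) = 36151/(-25846 - 216*81) = 36151/(-25846 - 72*243) = 36151/(-25846 - 17496) = 36151/(-43342) = 36151*(-1/43342) = -36151/43342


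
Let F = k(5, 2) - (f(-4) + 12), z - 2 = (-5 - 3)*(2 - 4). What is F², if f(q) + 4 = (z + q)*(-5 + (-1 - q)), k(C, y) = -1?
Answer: 361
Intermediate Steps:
z = 18 (z = 2 + (-5 - 3)*(2 - 4) = 2 - 8*(-2) = 2 + 16 = 18)
f(q) = -4 + (-6 - q)*(18 + q) (f(q) = -4 + (18 + q)*(-5 + (-1 - q)) = -4 + (18 + q)*(-6 - q) = -4 + (-6 - q)*(18 + q))
F = 19 (F = -1 - ((-112 - 1*(-4)² - 24*(-4)) + 12) = -1 - ((-112 - 1*16 + 96) + 12) = -1 - ((-112 - 16 + 96) + 12) = -1 - (-32 + 12) = -1 - 1*(-20) = -1 + 20 = 19)
F² = 19² = 361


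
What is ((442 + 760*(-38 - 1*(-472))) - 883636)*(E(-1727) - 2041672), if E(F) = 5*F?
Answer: 1134545579678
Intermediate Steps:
((442 + 760*(-38 - 1*(-472))) - 883636)*(E(-1727) - 2041672) = ((442 + 760*(-38 - 1*(-472))) - 883636)*(5*(-1727) - 2041672) = ((442 + 760*(-38 + 472)) - 883636)*(-8635 - 2041672) = ((442 + 760*434) - 883636)*(-2050307) = ((442 + 329840) - 883636)*(-2050307) = (330282 - 883636)*(-2050307) = -553354*(-2050307) = 1134545579678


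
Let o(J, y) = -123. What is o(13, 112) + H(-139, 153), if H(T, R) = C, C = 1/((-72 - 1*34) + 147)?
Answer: -5042/41 ≈ -122.98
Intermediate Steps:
C = 1/41 (C = 1/((-72 - 34) + 147) = 1/(-106 + 147) = 1/41 ≈ 0.024390)
H(T, R) = 1/41
o(13, 112) + H(-139, 153) = -123 + 1/41 = -5042/41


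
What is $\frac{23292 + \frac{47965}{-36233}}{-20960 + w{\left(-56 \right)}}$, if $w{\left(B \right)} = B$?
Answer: $- \frac{843891071}{761472728} \approx -1.1082$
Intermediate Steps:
$\frac{23292 + \frac{47965}{-36233}}{-20960 + w{\left(-56 \right)}} = \frac{23292 + \frac{47965}{-36233}}{-20960 - 56} = \frac{23292 + 47965 \left(- \frac{1}{36233}\right)}{-21016} = \left(23292 - \frac{47965}{36233}\right) \left(- \frac{1}{21016}\right) = \frac{843891071}{36233} \left(- \frac{1}{21016}\right) = - \frac{843891071}{761472728}$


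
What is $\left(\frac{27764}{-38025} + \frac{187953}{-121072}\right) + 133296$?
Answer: $\frac{13056439528361}{97952400} \approx 1.3329 \cdot 10^{5}$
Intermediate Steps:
$\left(\frac{27764}{-38025} + \frac{187953}{-121072}\right) + 133296 = \left(27764 \left(- \frac{1}{38025}\right) + 187953 \left(- \frac{1}{121072}\right)\right) + 133296 = \left(- \frac{27764}{38025} - \frac{3999}{2576}\right) + 133296 = - \frac{223582039}{97952400} + 133296 = \frac{13056439528361}{97952400}$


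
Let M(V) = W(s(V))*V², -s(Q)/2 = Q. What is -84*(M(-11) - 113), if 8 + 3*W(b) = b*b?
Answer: -1603196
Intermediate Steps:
s(Q) = -2*Q
W(b) = -8/3 + b²/3 (W(b) = -8/3 + (b*b)/3 = -8/3 + b²/3)
M(V) = V²*(-8/3 + 4*V²/3) (M(V) = (-8/3 + (-2*V)²/3)*V² = (-8/3 + (4*V²)/3)*V² = (-8/3 + 4*V²/3)*V² = V²*(-8/3 + 4*V²/3))
-84*(M(-11) - 113) = -84*((4/3)*(-11)²*(-2 + (-11)²) - 113) = -84*((4/3)*121*(-2 + 121) - 113) = -84*((4/3)*121*119 - 113) = -84*(57596/3 - 113) = -84*57257/3 = -1603196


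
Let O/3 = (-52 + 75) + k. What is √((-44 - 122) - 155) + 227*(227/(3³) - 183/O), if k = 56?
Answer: 3696922/2133 + I*√321 ≈ 1733.2 + 17.916*I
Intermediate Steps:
O = 237 (O = 3*((-52 + 75) + 56) = 3*(23 + 56) = 3*79 = 237)
√((-44 - 122) - 155) + 227*(227/(3³) - 183/O) = √((-44 - 122) - 155) + 227*(227/(3³) - 183/237) = √(-166 - 155) + 227*(227/27 - 183*1/237) = √(-321) + 227*(227*(1/27) - 61/79) = I*√321 + 227*(227/27 - 61/79) = I*√321 + 227*(16286/2133) = I*√321 + 3696922/2133 = 3696922/2133 + I*√321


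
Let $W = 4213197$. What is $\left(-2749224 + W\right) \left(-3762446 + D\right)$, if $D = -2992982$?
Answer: $-9889764195444$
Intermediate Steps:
$\left(-2749224 + W\right) \left(-3762446 + D\right) = \left(-2749224 + 4213197\right) \left(-3762446 - 2992982\right) = 1463973 \left(-6755428\right) = -9889764195444$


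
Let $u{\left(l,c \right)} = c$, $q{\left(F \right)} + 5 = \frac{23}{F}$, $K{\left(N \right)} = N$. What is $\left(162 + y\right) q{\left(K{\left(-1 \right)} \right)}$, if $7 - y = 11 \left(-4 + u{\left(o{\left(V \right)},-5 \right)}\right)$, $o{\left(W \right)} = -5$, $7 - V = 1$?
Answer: $-7504$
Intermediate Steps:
$V = 6$ ($V = 7 - 1 = 6$)
$q{\left(F \right)} = -5 + \frac{23}{F}$
$y = 106$ ($y = 7 - 11 \left(-4 - 5\right) = 7 - 11 \left(-9\right) = 7 - -99 = 7 + 99 = 106$)
$\left(162 + y\right) q{\left(K{\left(-1 \right)} \right)} = \left(162 + 106\right) \left(-5 + \frac{23}{-1}\right) = 268 \left(-5 + 23 \left(-1\right)\right) = 268 \left(-5 - 23\right) = 268 \left(-28\right) = -7504$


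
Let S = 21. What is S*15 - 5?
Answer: 310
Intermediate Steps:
S*15 - 5 = 21*15 - 5 = 315 - 5 = 310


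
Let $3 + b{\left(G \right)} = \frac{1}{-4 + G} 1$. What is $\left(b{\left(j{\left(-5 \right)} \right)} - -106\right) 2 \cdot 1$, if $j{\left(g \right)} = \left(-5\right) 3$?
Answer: $\frac{3912}{19} \approx 205.89$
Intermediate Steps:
$j{\left(g \right)} = -15$
$b{\left(G \right)} = -3 + \frac{1}{-4 + G}$ ($b{\left(G \right)} = -3 + \frac{1}{-4 + G} 1 = -3 + \frac{1}{-4 + G}$)
$\left(b{\left(j{\left(-5 \right)} \right)} - -106\right) 2 \cdot 1 = \left(\frac{13 - -45}{-4 - 15} - -106\right) 2 \cdot 1 = \left(\frac{13 + 45}{-19} + 106\right) 2 = \left(\left(- \frac{1}{19}\right) 58 + 106\right) 2 = \left(- \frac{58}{19} + 106\right) 2 = \frac{1956}{19} \cdot 2 = \frac{3912}{19}$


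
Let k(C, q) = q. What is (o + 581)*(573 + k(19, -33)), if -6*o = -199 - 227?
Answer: 352080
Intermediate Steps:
o = 71 (o = -(-199 - 227)/6 = -1/6*(-426) = 71)
(o + 581)*(573 + k(19, -33)) = (71 + 581)*(573 - 33) = 652*540 = 352080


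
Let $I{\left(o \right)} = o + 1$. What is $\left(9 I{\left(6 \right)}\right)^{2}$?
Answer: $3969$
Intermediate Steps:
$I{\left(o \right)} = 1 + o$
$\left(9 I{\left(6 \right)}\right)^{2} = \left(9 \left(1 + 6\right)\right)^{2} = \left(9 \cdot 7\right)^{2} = 63^{2} = 3969$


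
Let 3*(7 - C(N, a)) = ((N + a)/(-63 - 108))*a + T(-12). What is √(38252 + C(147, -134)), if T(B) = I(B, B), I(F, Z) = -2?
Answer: √1118651619/171 ≈ 195.59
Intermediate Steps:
T(B) = -2
C(N, a) = 23/3 - a*(-N/171 - a/171)/3 (C(N, a) = 7 - (((N + a)/(-63 - 108))*a - 2)/3 = 7 - (((N + a)/(-171))*a - 2)/3 = 7 - (((N + a)*(-1/171))*a - 2)/3 = 7 - ((-N/171 - a/171)*a - 2)/3 = 7 - (a*(-N/171 - a/171) - 2)/3 = 7 - (-2 + a*(-N/171 - a/171))/3 = 7 + (⅔ - a*(-N/171 - a/171)/3) = 23/3 - a*(-N/171 - a/171)/3)
√(38252 + C(147, -134)) = √(38252 + (23/3 + (1/513)*(-134)² + (1/513)*147*(-134))) = √(38252 + (23/3 + (1/513)*17956 - 6566/171)) = √(38252 + (23/3 + 17956/513 - 6566/171)) = √(38252 + 2191/513) = √(19625467/513) = √1118651619/171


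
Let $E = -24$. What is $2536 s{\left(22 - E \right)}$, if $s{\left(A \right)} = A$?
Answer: $116656$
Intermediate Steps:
$2536 s{\left(22 - E \right)} = 2536 \left(22 - -24\right) = 2536 \left(22 + 24\right) = 2536 \cdot 46 = 116656$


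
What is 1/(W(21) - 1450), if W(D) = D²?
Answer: -1/1009 ≈ -0.00099108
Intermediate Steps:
1/(W(21) - 1450) = 1/(21² - 1450) = 1/(441 - 1450) = 1/(-1009) = -1/1009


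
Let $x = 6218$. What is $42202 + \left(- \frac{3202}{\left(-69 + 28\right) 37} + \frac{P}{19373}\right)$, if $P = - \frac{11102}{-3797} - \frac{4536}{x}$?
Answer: $\frac{14641936989591370918}{346931535622193} \approx 42204.0$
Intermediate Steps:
$P = \frac{25904522}{11804873}$ ($P = - \frac{11102}{-3797} - \frac{4536}{6218} = \left(-11102\right) \left(- \frac{1}{3797}\right) - \frac{2268}{3109} = \frac{11102}{3797} - \frac{2268}{3109} = \frac{25904522}{11804873} \approx 2.1944$)
$42202 + \left(- \frac{3202}{\left(-69 + 28\right) 37} + \frac{P}{19373}\right) = 42202 - \left(- \frac{25904522}{228695804629} + 3202 \frac{1}{37 \left(-69 + 28\right)}\right) = 42202 - \left(- \frac{25904522}{228695804629} + \frac{3202}{\left(-41\right) 37}\right) = 42202 - \left(- \frac{25904522}{228695804629} + \frac{3202}{-1517}\right) = 42202 + \left(\left(-3202\right) \left(- \frac{1}{1517}\right) + \frac{25904522}{228695804629}\right) = 42202 + \left(\frac{3202}{1517} + \frac{25904522}{228695804629}\right) = 42202 + \frac{732323263581932}{346931535622193} = \frac{14641936989591370918}{346931535622193}$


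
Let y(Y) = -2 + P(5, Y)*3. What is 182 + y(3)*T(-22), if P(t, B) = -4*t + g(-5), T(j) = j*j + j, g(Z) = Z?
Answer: -35392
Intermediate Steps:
T(j) = j + j**2 (T(j) = j**2 + j = j + j**2)
P(t, B) = -5 - 4*t (P(t, B) = -4*t - 5 = -5 - 4*t)
y(Y) = -77 (y(Y) = -2 + (-5 - 4*5)*3 = -2 + (-5 - 20)*3 = -2 - 25*3 = -2 - 75 = -77)
182 + y(3)*T(-22) = 182 - (-1694)*(1 - 22) = 182 - (-1694)*(-21) = 182 - 77*462 = 182 - 35574 = -35392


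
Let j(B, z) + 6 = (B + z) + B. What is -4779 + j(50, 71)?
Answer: -4614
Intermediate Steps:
j(B, z) = -6 + z + 2*B (j(B, z) = -6 + ((B + z) + B) = -6 + (z + 2*B) = -6 + z + 2*B)
-4779 + j(50, 71) = -4779 + (-6 + 71 + 2*50) = -4779 + (-6 + 71 + 100) = -4779 + 165 = -4614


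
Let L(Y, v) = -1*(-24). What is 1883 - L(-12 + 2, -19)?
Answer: 1859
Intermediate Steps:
L(Y, v) = 24
1883 - L(-12 + 2, -19) = 1883 - 1*24 = 1883 - 24 = 1859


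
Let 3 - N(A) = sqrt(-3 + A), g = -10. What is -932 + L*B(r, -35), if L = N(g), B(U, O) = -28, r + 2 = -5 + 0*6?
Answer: -1016 + 28*I*sqrt(13) ≈ -1016.0 + 100.96*I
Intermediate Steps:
N(A) = 3 - sqrt(-3 + A)
r = -7 (r = -2 + (-5 + 0*6) = -2 + (-5 + 0) = -2 - 5 = -7)
L = 3 - I*sqrt(13) (L = 3 - sqrt(-3 - 10) = 3 - sqrt(-13) = 3 - I*sqrt(13) ≈ 3.0 - 3.6056*I)
-932 + L*B(r, -35) = -932 + (3 - I*sqrt(13))*(-28) = -932 + (-84 + 28*I*sqrt(13)) = -1016 + 28*I*sqrt(13)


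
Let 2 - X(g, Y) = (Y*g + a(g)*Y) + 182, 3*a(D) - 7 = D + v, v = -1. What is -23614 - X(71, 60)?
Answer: -17634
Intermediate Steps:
a(D) = 2 + D/3 (a(D) = 7/3 + (D - 1)/3 = 7/3 + (-1 + D)/3 = 7/3 + (-1/3 + D/3) = 2 + D/3)
X(g, Y) = -180 - Y*g - Y*(2 + g/3) (X(g, Y) = 2 - ((Y*g + (2 + g/3)*Y) + 182) = 2 - ((Y*g + Y*(2 + g/3)) + 182) = 2 - (182 + Y*g + Y*(2 + g/3)) = 2 + (-182 - Y*g - Y*(2 + g/3)) = -180 - Y*g - Y*(2 + g/3))
-23614 - X(71, 60) = -23614 - (-180 - 2*60 - 4/3*60*71) = -23614 - (-180 - 120 - 5680) = -23614 - 1*(-5980) = -23614 + 5980 = -17634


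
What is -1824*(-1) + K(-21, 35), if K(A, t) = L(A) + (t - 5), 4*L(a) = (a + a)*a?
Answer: 4149/2 ≈ 2074.5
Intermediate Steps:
L(a) = a**2/2 (L(a) = ((a + a)*a)/4 = ((2*a)*a)/4 = (2*a**2)/4 = a**2/2)
K(A, t) = -5 + t + A**2/2 (K(A, t) = A**2/2 + (t - 5) = A**2/2 + (-5 + t) = -5 + t + A**2/2)
-1824*(-1) + K(-21, 35) = -1824*(-1) + (-5 + 35 + (1/2)*(-21)**2) = -76*(-24) + (-5 + 35 + (1/2)*441) = 1824 + (-5 + 35 + 441/2) = 1824 + 501/2 = 4149/2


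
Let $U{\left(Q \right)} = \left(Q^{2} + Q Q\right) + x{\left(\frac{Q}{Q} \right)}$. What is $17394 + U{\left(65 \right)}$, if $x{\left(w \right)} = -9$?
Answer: $25835$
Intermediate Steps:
$U{\left(Q \right)} = -9 + 2 Q^{2}$ ($U{\left(Q \right)} = \left(Q^{2} + Q Q\right) - 9 = \left(Q^{2} + Q^{2}\right) - 9 = 2 Q^{2} - 9 = -9 + 2 Q^{2}$)
$17394 + U{\left(65 \right)} = 17394 - \left(9 - 2 \cdot 65^{2}\right) = 17394 + \left(-9 + 2 \cdot 4225\right) = 17394 + \left(-9 + 8450\right) = 17394 + 8441 = 25835$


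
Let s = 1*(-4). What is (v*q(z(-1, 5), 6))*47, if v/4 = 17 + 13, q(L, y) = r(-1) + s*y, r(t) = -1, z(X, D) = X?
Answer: -141000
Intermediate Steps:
s = -4
q(L, y) = -1 - 4*y
v = 120 (v = 4*(17 + 13) = 4*30 = 120)
(v*q(z(-1, 5), 6))*47 = (120*(-1 - 4*6))*47 = (120*(-1 - 24))*47 = (120*(-25))*47 = -3000*47 = -141000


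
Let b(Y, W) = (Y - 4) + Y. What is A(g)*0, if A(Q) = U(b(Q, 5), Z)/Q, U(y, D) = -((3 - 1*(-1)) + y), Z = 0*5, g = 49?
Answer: 0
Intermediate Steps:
b(Y, W) = -4 + 2*Y (b(Y, W) = (-4 + Y) + Y = -4 + 2*Y)
Z = 0
U(y, D) = -4 - y (U(y, D) = -((3 + 1) + y) = -(4 + y) = -4 - y)
A(Q) = -2 (A(Q) = (-4 - (-4 + 2*Q))/Q = (-4 + (4 - 2*Q))/Q = (-2*Q)/Q = -2)
A(g)*0 = -2*0 = 0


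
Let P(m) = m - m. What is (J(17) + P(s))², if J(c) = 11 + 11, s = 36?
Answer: 484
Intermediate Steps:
J(c) = 22
P(m) = 0
(J(17) + P(s))² = (22 + 0)² = 22² = 484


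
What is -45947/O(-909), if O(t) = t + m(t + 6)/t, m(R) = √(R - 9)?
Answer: 11503435331421/227580097291 - 55687764*I*√57/227580097291 ≈ 50.547 - 0.0018474*I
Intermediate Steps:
m(R) = √(-9 + R)
O(t) = t + √(-3 + t)/t (O(t) = t + √(-9 + (t + 6))/t = t + √(-9 + (6 + t))/t = t + √(-3 + t)/t)
-45947/O(-909) = -45947/(-909 + √(-3 - 909)/(-909)) = -45947/(-909 - 4*I*√57/909)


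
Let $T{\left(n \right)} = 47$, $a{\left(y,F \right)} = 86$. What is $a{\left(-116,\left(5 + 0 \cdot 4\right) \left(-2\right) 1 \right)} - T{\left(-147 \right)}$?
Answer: $39$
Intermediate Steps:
$a{\left(-116,\left(5 + 0 \cdot 4\right) \left(-2\right) 1 \right)} - T{\left(-147 \right)} = 86 - 47 = 39$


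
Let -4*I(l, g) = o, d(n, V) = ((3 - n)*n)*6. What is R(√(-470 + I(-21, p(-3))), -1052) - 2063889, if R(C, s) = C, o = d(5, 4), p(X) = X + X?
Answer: -2063889 + I*√455 ≈ -2.0639e+6 + 21.331*I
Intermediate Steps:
d(n, V) = 6*n*(3 - n) (d(n, V) = (n*(3 - n))*6 = 6*n*(3 - n))
p(X) = 2*X
o = -60 (o = 6*5*(3 - 1*5) = 6*5*(3 - 5) = 6*5*(-2) = -60)
I(l, g) = 15 (I(l, g) = -¼*(-60) = 15)
R(√(-470 + I(-21, p(-3))), -1052) - 2063889 = √(-470 + 15) - 2063889 = √(-455) - 2063889 = I*√455 - 2063889 = -2063889 + I*√455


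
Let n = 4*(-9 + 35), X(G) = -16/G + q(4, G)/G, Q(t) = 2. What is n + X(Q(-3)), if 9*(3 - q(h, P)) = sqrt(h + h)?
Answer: 195/2 - sqrt(2)/9 ≈ 97.343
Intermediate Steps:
q(h, P) = 3 - sqrt(2)*sqrt(h)/9 (q(h, P) = 3 - sqrt(h + h)/9 = 3 - sqrt(2)*sqrt(h)/9)
X(G) = -16/G + (3 - 2*sqrt(2)/9)/G (X(G) = -16/G + (3 - sqrt(2)*sqrt(4)/9)/G = -16/G + (3 - 1/9*sqrt(2)*2)/G = -16/G + (3 - 2*sqrt(2)/9)/G)
n = 104 (n = 4*26 = 104)
n + X(Q(-3)) = 104 + (1/9)*(-117 - 2*sqrt(2))/2 = 104 + (1/9)*(1/2)*(-117 - 2*sqrt(2)) = 104 + (-13/2 - sqrt(2)/9) = 195/2 - sqrt(2)/9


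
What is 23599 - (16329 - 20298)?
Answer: 27568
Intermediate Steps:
23599 - (16329 - 20298) = 23599 - 1*(-3969) = 23599 + 3969 = 27568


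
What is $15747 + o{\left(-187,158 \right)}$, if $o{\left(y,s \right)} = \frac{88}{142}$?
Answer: $\frac{1118081}{71} \approx 15748.0$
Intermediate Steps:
$o{\left(y,s \right)} = \frac{44}{71}$ ($o{\left(y,s \right)} = 88 \cdot \frac{1}{142} = \frac{44}{71}$)
$15747 + o{\left(-187,158 \right)} = 15747 + \frac{44}{71} = \frac{1118081}{71}$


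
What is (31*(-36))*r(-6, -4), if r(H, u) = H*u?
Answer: -26784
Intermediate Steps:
(31*(-36))*r(-6, -4) = (31*(-36))*(-6*(-4)) = -1116*24 = -26784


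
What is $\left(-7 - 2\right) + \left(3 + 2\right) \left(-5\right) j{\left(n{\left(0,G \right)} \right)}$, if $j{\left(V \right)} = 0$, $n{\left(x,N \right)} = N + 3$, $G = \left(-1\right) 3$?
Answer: $-9$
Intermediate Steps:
$G = -3$
$n{\left(x,N \right)} = 3 + N$
$\left(-7 - 2\right) + \left(3 + 2\right) \left(-5\right) j{\left(n{\left(0,G \right)} \right)} = \left(-7 - 2\right) + \left(3 + 2\right) \left(-5\right) 0 = \left(-7 - 2\right) + 5 \left(-5\right) 0 = -9 - 0 = -9 + 0 = -9$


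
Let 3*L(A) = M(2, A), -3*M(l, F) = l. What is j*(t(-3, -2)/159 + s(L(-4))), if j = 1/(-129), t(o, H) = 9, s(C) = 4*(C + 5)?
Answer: -9143/61533 ≈ -0.14859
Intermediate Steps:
M(l, F) = -l/3
L(A) = -2/9 (L(A) = (-⅓*2)/3 = (⅓)*(-⅔) = -2/9)
s(C) = 20 + 4*C (s(C) = 4*(5 + C) = 20 + 4*C)
j = -1/129 ≈ -0.0077519
j*(t(-3, -2)/159 + s(L(-4))) = -(9/159 + (20 + 4*(-2/9)))/129 = -(9*(1/159) + (20 - 8/9))/129 = -(3/53 + 172/9)/129 = -1/129*9143/477 = -9143/61533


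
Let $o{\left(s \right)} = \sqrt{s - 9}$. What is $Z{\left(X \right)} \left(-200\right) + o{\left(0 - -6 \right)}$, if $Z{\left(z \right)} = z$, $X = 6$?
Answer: $-1200 + i \sqrt{3} \approx -1200.0 + 1.732 i$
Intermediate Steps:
$o{\left(s \right)} = \sqrt{-9 + s}$
$Z{\left(X \right)} \left(-200\right) + o{\left(0 - -6 \right)} = 6 \left(-200\right) + \sqrt{-9 + \left(0 - -6\right)} = -1200 + \sqrt{-9 + \left(0 + 6\right)} = -1200 + \sqrt{-9 + 6} = -1200 + \sqrt{-3} = -1200 + i \sqrt{3}$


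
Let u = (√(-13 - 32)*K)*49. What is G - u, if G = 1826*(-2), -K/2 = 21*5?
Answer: -3652 + 30870*I*√5 ≈ -3652.0 + 69027.0*I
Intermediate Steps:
K = -210 (K = -42*5 = -2*105 = -210)
u = -30870*I*√5 (u = (√(-13 - 32)*(-210))*49 = (√(-45)*(-210))*49 = ((3*I*√5)*(-210))*49 = -630*I*√5*49 = -30870*I*√5 ≈ -69027.0*I)
G = -3652
G - u = -3652 - (-30870)*I*√5 = -3652 + 30870*I*√5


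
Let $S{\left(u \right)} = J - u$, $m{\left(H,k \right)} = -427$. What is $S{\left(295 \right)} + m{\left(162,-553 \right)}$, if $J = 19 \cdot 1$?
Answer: $-703$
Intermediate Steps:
$J = 19$
$S{\left(u \right)} = 19 - u$
$S{\left(295 \right)} + m{\left(162,-553 \right)} = \left(19 - 295\right) - 427 = -276 - 427 = -703$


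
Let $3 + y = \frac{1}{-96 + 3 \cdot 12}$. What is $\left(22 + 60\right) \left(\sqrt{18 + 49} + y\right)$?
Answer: $- \frac{7421}{30} + 82 \sqrt{67} \approx 423.83$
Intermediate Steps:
$y = - \frac{181}{60}$ ($y = -3 + \frac{1}{-96 + 3 \cdot 12} = -3 + \frac{1}{-96 + 36} = -3 + \frac{1}{-60} = -3 - \frac{1}{60} = - \frac{181}{60} \approx -3.0167$)
$\left(22 + 60\right) \left(\sqrt{18 + 49} + y\right) = \left(22 + 60\right) \left(\sqrt{18 + 49} - \frac{181}{60}\right) = 82 \left(\sqrt{67} - \frac{181}{60}\right) = 82 \left(- \frac{181}{60} + \sqrt{67}\right) = - \frac{7421}{30} + 82 \sqrt{67}$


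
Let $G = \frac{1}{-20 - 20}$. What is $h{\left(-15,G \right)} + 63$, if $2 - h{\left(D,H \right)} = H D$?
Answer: $\frac{517}{8} \approx 64.625$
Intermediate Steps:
$G = - \frac{1}{40}$ ($G = \frac{1}{-40} = - \frac{1}{40} \approx -0.025$)
$h{\left(D,H \right)} = 2 - D H$ ($h{\left(D,H \right)} = 2 - H D = 2 - D H$)
$h{\left(-15,G \right)} + 63 = \left(2 - \left(-15\right) \left(- \frac{1}{40}\right)\right) + 63 = \left(2 - \frac{3}{8}\right) + 63 = \frac{13}{8} + 63 = \frac{517}{8}$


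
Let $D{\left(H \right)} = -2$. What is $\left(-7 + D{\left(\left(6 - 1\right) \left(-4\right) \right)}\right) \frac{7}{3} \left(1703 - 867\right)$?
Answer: $-17556$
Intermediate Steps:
$\left(-7 + D{\left(\left(6 - 1\right) \left(-4\right) \right)}\right) \frac{7}{3} \left(1703 - 867\right) = \left(-7 - 2\right) \frac{7}{3} \left(1703 - 867\right) = - 9 \cdot 7 \cdot \frac{1}{3} \cdot 836 = \left(-9\right) \frac{7}{3} \cdot 836 = \left(-21\right) 836 = -17556$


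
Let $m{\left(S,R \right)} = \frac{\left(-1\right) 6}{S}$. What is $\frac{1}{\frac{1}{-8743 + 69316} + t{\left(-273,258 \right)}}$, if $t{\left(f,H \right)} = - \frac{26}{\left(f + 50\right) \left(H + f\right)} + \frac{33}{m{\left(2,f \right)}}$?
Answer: $- \frac{22512965}{247817232} \approx -0.090845$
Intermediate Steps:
$m{\left(S,R \right)} = - \frac{6}{S}$
$t{\left(f,H \right)} = -11 - \frac{26}{\left(50 + f\right) \left(H + f\right)}$ ($t{\left(f,H \right)} = - \frac{26}{\left(f + 50\right) \left(H + f\right)} + \frac{33}{\left(-6\right) \frac{1}{2}} = - \frac{26}{\left(50 + f\right) \left(H + f\right)} + \frac{33}{\left(-6\right) \frac{1}{2}} = - 26 \frac{1}{\left(50 + f\right) \left(H + f\right)} + \frac{33}{-3} = - \frac{26}{\left(50 + f\right) \left(H + f\right)} + 33 \left(- \frac{1}{3}\right) = - \frac{26}{\left(50 + f\right) \left(H + f\right)} - 11 = -11 - \frac{26}{\left(50 + f\right) \left(H + f\right)}$)
$\frac{1}{\frac{1}{-8743 + 69316} + t{\left(-273,258 \right)}} = \frac{1}{\frac{1}{-8743 + 69316} + \frac{-26 - 141900 - -150150 - 11 \left(-273\right)^{2} - 2838 \left(-273\right)}{\left(-273\right)^{2} + 50 \cdot 258 + 50 \left(-273\right) + 258 \left(-273\right)}} = \frac{1}{\frac{1}{60573} + \frac{-26 - 141900 + 150150 - 819819 + 774774}{74529 + 12900 - 13650 - 70434}} = \frac{1}{\frac{1}{60573} + \frac{-26 - 141900 + 150150 - 819819 + 774774}{3345}} = \frac{1}{\frac{1}{60573} + \frac{1}{3345} \left(-36821\right)} = \frac{1}{\frac{1}{60573} - \frac{36821}{3345}} = \frac{1}{- \frac{247817232}{22512965}} = - \frac{22512965}{247817232}$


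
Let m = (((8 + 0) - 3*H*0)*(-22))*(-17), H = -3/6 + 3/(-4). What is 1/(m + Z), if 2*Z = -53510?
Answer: -1/23763 ≈ -4.2082e-5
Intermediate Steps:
H = -5/4 (H = -3*⅙ + 3*(-¼) = -½ - ¾ = -5/4 ≈ -1.2500)
Z = -26755 (Z = (½)*(-53510) = -26755)
m = 2992 (m = (((8 + 0) - 3*(-5/4)*0)*(-22))*(-17) = ((8 + (15/4)*0)*(-22))*(-17) = ((8 + 0)*(-22))*(-17) = (8*(-22))*(-17) = -176*(-17) = 2992)
1/(m + Z) = 1/(2992 - 26755) = 1/(-23763) = -1/23763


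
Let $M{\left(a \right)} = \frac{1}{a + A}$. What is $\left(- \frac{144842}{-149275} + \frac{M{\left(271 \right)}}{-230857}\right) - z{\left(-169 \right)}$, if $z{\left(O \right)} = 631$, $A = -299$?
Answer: $- \frac{86846263795999}{137844714700} \approx -630.03$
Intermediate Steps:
$M{\left(a \right)} = \frac{1}{-299 + a}$ ($M{\left(a \right)} = \frac{1}{a - 299} = \frac{1}{-299 + a}$)
$\left(- \frac{144842}{-149275} + \frac{M{\left(271 \right)}}{-230857}\right) - z{\left(-169 \right)} = \left(- \frac{144842}{-149275} + \frac{1}{\left(-299 + 271\right) \left(-230857\right)}\right) - 631 = \left(\left(-144842\right) \left(- \frac{1}{149275}\right) + \frac{1}{-28} \left(- \frac{1}{230857}\right)\right) - 631 = \left(\frac{144842}{149275} - - \frac{1}{6463996}\right) - 631 = \left(\frac{144842}{149275} + \frac{1}{6463996}\right) - 631 = \frac{133751179701}{137844714700} - 631 = - \frac{86846263795999}{137844714700}$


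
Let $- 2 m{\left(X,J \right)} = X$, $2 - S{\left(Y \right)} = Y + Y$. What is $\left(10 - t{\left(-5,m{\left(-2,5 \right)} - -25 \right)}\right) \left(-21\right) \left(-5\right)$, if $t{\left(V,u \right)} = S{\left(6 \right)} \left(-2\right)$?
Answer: $-1050$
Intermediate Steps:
$S{\left(Y \right)} = 2 - 2 Y$ ($S{\left(Y \right)} = 2 - \left(Y + Y\right) = 2 - 2 Y$)
$m{\left(X,J \right)} = - \frac{X}{2}$
$t{\left(V,u \right)} = 20$ ($t{\left(V,u \right)} = \left(2 - 12\right) \left(-2\right) = \left(-10\right) \left(-2\right) = 20$)
$\left(10 - t{\left(-5,m{\left(-2,5 \right)} - -25 \right)}\right) \left(-21\right) \left(-5\right) = \left(10 - 20\right) \left(-21\right) \left(-5\right) = \left(-10\right) \left(-21\right) \left(-5\right) = 210 \left(-5\right) = -1050$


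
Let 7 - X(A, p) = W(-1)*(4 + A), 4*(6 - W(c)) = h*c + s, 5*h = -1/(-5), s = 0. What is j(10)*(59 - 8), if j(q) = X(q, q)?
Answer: -196707/50 ≈ -3934.1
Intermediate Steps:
h = 1/25 (h = (-1/(-5))/5 = (-1*(-⅕))/5 = (⅕)*(⅕) = 1/25 ≈ 0.040000)
W(c) = 6 - c/100 (W(c) = 6 - (c/25 + 0)/4 = 6 - c/100)
X(A, p) = -426/25 - 601*A/100 (X(A, p) = 7 - (6 - 1/100*(-1))*(4 + A) = 7 - (6 + 1/100)*(4 + A) = 7 - 601*(4 + A)/100 = 7 - (601/25 + 601*A/100) = 7 + (-601/25 - 601*A/100) = -426/25 - 601*A/100)
j(q) = -426/25 - 601*q/100
j(10)*(59 - 8) = (-426/25 - 601/100*10)*(59 - 8) = (-426/25 - 601/10)*51 = -3857/50*51 = -196707/50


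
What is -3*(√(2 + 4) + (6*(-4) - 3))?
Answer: 81 - 3*√6 ≈ 73.651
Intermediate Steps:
-3*(√(2 + 4) + (6*(-4) - 3)) = -3*(√6 + (-24 - 3)) = -3*(√6 - 27) = -3*(-27 + √6) = 81 - 3*√6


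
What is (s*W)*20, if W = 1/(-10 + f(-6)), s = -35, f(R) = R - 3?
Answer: 700/19 ≈ 36.842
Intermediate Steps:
f(R) = -3 + R
W = -1/19 (W = 1/(-10 + (-3 - 6)) = 1/(-10 - 9) = 1/(-19) = -1/19 ≈ -0.052632)
(s*W)*20 = -35*(-1/19)*20 = (35/19)*20 = 700/19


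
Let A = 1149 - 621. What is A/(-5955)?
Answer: -176/1985 ≈ -0.088665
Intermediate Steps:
A = 528
A/(-5955) = 528/(-5955) = 528*(-1/5955) = -176/1985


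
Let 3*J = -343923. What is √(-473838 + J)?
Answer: I*√588479 ≈ 767.12*I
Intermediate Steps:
J = -114641 (J = (⅓)*(-343923) = -114641)
√(-473838 + J) = √(-473838 - 114641) = √(-588479) = I*√588479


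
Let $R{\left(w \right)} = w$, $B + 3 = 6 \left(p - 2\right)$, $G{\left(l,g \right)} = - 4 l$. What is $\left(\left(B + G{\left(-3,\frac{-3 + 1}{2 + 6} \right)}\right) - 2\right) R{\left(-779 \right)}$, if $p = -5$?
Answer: $27265$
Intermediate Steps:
$B = -45$ ($B = -3 + 6 \left(-5 - 2\right) = -3 + 6 \left(-7\right) = -3 - 42 = -45$)
$\left(\left(B + G{\left(-3,\frac{-3 + 1}{2 + 6} \right)}\right) - 2\right) R{\left(-779 \right)} = \left(\left(-45 - -12\right) - 2\right) \left(-779\right) = \left(\left(-45 + 12\right) - 2\right) \left(-779\right) = \left(-33 - 2\right) \left(-779\right) = \left(-35\right) \left(-779\right) = 27265$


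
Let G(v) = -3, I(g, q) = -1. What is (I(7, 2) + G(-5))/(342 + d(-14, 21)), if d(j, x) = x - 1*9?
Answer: -2/177 ≈ -0.011299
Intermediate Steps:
d(j, x) = -9 + x (d(j, x) = x - 9 = -9 + x)
(I(7, 2) + G(-5))/(342 + d(-14, 21)) = (-1 - 3)/(342 + (-9 + 21)) = -4/(342 + 12) = -4/354 = -4*1/354 = -2/177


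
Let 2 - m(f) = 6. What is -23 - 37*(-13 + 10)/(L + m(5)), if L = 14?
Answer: -119/10 ≈ -11.900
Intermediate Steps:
m(f) = -4 (m(f) = 2 - 1*6 = 2 - 6 = -4)
-23 - 37*(-13 + 10)/(L + m(5)) = -23 - 37*(-13 + 10)/(14 - 4) = -23 - (-111)/10 = -23 - 37*(-3/10) = -23 + 111/10 = -119/10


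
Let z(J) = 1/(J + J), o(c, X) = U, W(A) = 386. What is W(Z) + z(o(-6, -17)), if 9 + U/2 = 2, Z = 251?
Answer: 10807/28 ≈ 385.96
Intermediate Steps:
U = -14 (U = -18 + 2*2 = -18 + 4 = -14)
o(c, X) = -14
z(J) = 1/(2*J)
W(Z) + z(o(-6, -17)) = 386 + (1/2)/(-14) = 386 + (1/2)*(-1/14) = 386 - 1/28 = 10807/28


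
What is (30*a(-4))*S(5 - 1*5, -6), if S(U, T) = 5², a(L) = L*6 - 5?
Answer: -21750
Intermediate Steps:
a(L) = -5 + 6*L (a(L) = 6*L - 5 = -5 + 6*L)
S(U, T) = 25
(30*a(-4))*S(5 - 1*5, -6) = (30*(-5 + 6*(-4)))*25 = (30*(-5 - 24))*25 = (30*(-29))*25 = -870*25 = -21750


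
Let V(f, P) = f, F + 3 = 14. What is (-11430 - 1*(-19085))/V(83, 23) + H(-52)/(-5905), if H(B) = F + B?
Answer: 45206178/490115 ≈ 92.236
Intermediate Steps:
F = 11 (F = -3 + 14 = 11)
H(B) = 11 + B
(-11430 - 1*(-19085))/V(83, 23) + H(-52)/(-5905) = (-11430 - 1*(-19085))/83 + (11 - 52)/(-5905) = (-11430 + 19085)*(1/83) - 41*(-1/5905) = 7655*(1/83) + 41/5905 = 7655/83 + 41/5905 = 45206178/490115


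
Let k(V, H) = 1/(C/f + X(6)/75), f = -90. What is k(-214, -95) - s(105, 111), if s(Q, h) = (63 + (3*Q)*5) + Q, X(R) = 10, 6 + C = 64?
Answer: -40134/23 ≈ -1745.0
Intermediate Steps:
C = 58 (C = -6 + 64 = 58)
k(V, H) = -45/23 (k(V, H) = 1/(58/(-90) + 10/75) = 1/(58*(-1/90) + 10*(1/75)) = 1/(-29/45 + 2/15) = 1/(-23/45) = -45/23)
s(Q, h) = 63 + 16*Q (s(Q, h) = (63 + 15*Q) + Q = 63 + 16*Q)
k(-214, -95) - s(105, 111) = -45/23 - (63 + 16*105) = -45/23 - (63 + 1680) = -45/23 - 1*1743 = -45/23 - 1743 = -40134/23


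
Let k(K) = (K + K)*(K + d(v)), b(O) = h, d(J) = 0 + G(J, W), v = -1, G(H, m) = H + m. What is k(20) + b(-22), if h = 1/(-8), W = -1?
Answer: 5759/8 ≈ 719.88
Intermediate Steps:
d(J) = -1 + J (d(J) = 0 + (J - 1) = 0 + (-1 + J) = -1 + J)
h = -1/8 ≈ -0.12500
b(O) = -1/8
k(K) = 2*K*(-2 + K) (k(K) = (K + K)*(K + (-1 - 1)) = (2*K)*(K - 2) = (2*K)*(-2 + K) = 2*K*(-2 + K))
k(20) + b(-22) = 2*20*(-2 + 20) - 1/8 = 2*20*18 - 1/8 = 720 - 1/8 = 5759/8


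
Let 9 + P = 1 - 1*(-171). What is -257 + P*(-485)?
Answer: -79312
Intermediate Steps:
P = 163 (P = -9 + (1 - 1*(-171)) = -9 + (1 + 171) = -9 + 172 = 163)
-257 + P*(-485) = -257 + 163*(-485) = -257 - 79055 = -79312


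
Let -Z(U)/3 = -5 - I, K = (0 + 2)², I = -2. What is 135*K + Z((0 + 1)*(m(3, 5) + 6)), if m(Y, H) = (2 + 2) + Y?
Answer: 549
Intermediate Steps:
m(Y, H) = 4 + Y
K = 4 (K = 2² = 4)
Z(U) = 9 (Z(U) = -3*(-5 - 1*(-2)) = -3*(-5 + 2) = -3*(-3) = 9)
135*K + Z((0 + 1)*(m(3, 5) + 6)) = 135*4 + 9 = 540 + 9 = 549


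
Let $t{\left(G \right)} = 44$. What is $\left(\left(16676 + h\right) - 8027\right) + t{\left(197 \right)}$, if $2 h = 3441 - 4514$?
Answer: $\frac{16313}{2} \approx 8156.5$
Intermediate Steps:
$h = - \frac{1073}{2}$ ($h = \frac{3441 - 4514}{2} = \frac{1}{2} \left(-1073\right) = - \frac{1073}{2} \approx -536.5$)
$\left(\left(16676 + h\right) - 8027\right) + t{\left(197 \right)} = \left(\left(16676 - \frac{1073}{2}\right) - 8027\right) + 44 = \left(\frac{32279}{2} - 8027\right) + 44 = \frac{16225}{2} + 44 = \frac{16313}{2}$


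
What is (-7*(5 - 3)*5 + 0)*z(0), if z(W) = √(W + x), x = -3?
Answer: -70*I*√3 ≈ -121.24*I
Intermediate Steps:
z(W) = √(-3 + W) (z(W) = √(W - 3) = √(-3 + W))
(-7*(5 - 3)*5 + 0)*z(0) = (-7*(5 - 3)*5 + 0)*√(-3 + 0) = (-14*5 + 0)*√(-3) = (-7*10 + 0)*(I*√3) = (-70 + 0)*(I*√3) = -70*I*√3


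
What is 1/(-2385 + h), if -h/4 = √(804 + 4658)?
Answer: -2385/5600833 + 4*√5462/5600833 ≈ -0.00037305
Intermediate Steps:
h = -4*√5462 (h = -4*√(804 + 4658) = -4*√5462 ≈ -295.62)
1/(-2385 + h) = 1/(-2385 - 4*√5462)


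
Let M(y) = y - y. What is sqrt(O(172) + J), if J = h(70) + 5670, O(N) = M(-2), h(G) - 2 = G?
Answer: 3*sqrt(638) ≈ 75.776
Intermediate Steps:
h(G) = 2 + G
M(y) = 0
O(N) = 0
J = 5742 (J = (2 + 70) + 5670 = 72 + 5670 = 5742)
sqrt(O(172) + J) = sqrt(0 + 5742) = sqrt(5742) = 3*sqrt(638)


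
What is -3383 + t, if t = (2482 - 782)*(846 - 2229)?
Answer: -2354483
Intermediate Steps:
t = -2351100 (t = 1700*(-1383) = -2351100)
-3383 + t = -3383 - 2351100 = -2354483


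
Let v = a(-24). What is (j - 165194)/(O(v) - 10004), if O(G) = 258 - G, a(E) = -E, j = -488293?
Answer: 653487/9770 ≈ 66.887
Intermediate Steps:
v = 24 (v = -1*(-24) = 24)
(j - 165194)/(O(v) - 10004) = (-488293 - 165194)/((258 - 1*24) - 10004) = -653487/((258 - 24) - 10004) = -653487/(234 - 10004) = -653487/(-9770) = -653487*(-1/9770) = 653487/9770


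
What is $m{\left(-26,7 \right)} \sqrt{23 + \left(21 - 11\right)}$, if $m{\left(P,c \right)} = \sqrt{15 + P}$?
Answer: $11 i \sqrt{3} \approx 19.053 i$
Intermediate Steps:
$m{\left(-26,7 \right)} \sqrt{23 + \left(21 - 11\right)} = \sqrt{15 - 26} \sqrt{23 + \left(21 - 11\right)} = \sqrt{-11} \sqrt{23 + \left(21 - 11\right)} = i \sqrt{11} \sqrt{23 + 10} = i \sqrt{11} \sqrt{33} = 11 i \sqrt{3}$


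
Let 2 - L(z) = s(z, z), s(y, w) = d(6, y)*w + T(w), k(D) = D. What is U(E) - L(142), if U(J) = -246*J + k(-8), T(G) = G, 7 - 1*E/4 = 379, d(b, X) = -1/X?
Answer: 366179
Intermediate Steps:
E = -1488 (E = 28 - 4*379 = 28 - 1516 = -1488)
U(J) = -8 - 246*J (U(J) = -246*J - 8 = -8 - 246*J)
s(y, w) = w - w/y (s(y, w) = (-1/y)*w + w = -w/y + w = w - w/y)
L(z) = 3 - z (L(z) = 2 - (z - z/z) = 2 - (z - 1) = 2 - (-1 + z) = 2 + (1 - z) = 3 - z)
U(E) - L(142) = (-8 - 246*(-1488)) - (3 - 1*142) = (-8 + 366048) - (3 - 142) = 366040 - 1*(-139) = 366040 + 139 = 366179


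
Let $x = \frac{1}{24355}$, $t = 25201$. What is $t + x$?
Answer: $\frac{613770356}{24355} \approx 25201.0$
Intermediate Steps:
$x = \frac{1}{24355} \approx 4.1059 \cdot 10^{-5}$
$t + x = 25201 + \frac{1}{24355} = \frac{613770356}{24355}$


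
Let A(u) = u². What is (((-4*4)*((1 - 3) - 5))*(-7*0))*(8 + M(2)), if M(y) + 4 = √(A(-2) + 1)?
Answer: 0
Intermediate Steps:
M(y) = -4 + √5 (M(y) = -4 + √((-2)² + 1) = -4 + √(4 + 1) = -4 + √5)
(((-4*4)*((1 - 3) - 5))*(-7*0))*(8 + M(2)) = (((-4*4)*((1 - 3) - 5))*(-7*0))*(8 + (-4 + √5)) = (-16*(-2 - 5)*0)*(4 + √5) = (-16*(-7)*0)*(4 + √5) = (112*0)*(4 + √5) = 0*(4 + √5) = 0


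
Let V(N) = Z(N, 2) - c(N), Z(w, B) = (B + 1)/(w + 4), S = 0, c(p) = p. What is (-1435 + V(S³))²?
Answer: 32913169/16 ≈ 2.0571e+6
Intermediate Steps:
Z(w, B) = (1 + B)/(4 + w)
V(N) = -N + 3/(4 + N) (V(N) = (1 + 2)/(4 + N) - N = 3/(4 + N) - N = -N + 3/(4 + N))
(-1435 + V(S³))² = (-1435 + (3 - 1*0³*(4 + 0³))/(4 + 0³))² = (-1435 + (3 - 1*0*(4 + 0))/(4 + 0))² = (-1435 + (3 - 1*0*4)/4)² = (-1435 + (3 + 0)/4)² = (-1435 + (¼)*3)² = (-1435 + ¾)² = (-5737/4)² = 32913169/16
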